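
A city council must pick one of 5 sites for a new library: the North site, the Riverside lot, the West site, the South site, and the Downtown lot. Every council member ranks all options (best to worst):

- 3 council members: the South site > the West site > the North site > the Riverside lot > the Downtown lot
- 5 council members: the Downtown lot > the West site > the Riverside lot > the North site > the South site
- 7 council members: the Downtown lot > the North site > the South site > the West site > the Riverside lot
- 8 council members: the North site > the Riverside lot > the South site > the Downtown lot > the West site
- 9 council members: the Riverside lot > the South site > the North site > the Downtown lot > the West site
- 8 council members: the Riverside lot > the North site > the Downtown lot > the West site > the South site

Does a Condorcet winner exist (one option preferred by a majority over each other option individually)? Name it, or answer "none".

the Riverside lot

the Riverside lot vs the North site: 22–18 for the Riverside lot.
the Riverside lot vs the West site: 25–15 for the Riverside lot.
the Riverside lot vs the South site: 30–10 for the Riverside lot.
the Riverside lot vs the Downtown lot: 28–12 for the Riverside lot.
the Riverside lot beats every other option head-to-head.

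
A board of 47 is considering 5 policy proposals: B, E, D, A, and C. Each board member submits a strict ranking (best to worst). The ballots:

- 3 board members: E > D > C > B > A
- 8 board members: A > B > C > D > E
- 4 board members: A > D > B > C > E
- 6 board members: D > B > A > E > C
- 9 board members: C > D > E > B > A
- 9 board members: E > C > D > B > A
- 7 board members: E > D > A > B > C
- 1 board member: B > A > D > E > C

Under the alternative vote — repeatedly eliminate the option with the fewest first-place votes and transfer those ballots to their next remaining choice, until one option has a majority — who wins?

E

Round 1: B 1, E 19, D 6, A 12, C 9. Eliminate B.
Round 2: E 19, D 6, A 13, C 9. Eliminate D.
Round 3: E 19, A 19, C 9. Eliminate C.
Round 4: E 28, A 19. E has a majority.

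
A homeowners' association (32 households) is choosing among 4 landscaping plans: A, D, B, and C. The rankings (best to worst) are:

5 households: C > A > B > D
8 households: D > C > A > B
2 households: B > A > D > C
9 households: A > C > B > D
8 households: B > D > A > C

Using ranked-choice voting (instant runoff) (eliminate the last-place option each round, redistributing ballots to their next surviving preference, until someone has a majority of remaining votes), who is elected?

A

Round 1: A 9, D 8, B 10, C 5. Eliminate C.
Round 2: A 14, D 8, B 10. Eliminate D.
Round 3: A 22, B 10. A has a majority.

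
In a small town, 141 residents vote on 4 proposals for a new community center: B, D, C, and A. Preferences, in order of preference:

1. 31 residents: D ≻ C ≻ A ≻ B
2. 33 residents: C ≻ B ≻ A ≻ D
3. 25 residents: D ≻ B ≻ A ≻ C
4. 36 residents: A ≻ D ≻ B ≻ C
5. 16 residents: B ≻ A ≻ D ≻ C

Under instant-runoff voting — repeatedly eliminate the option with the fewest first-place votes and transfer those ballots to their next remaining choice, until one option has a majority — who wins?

A

Round 1: B 16, D 56, C 33, A 36. Eliminate B.
Round 2: D 56, C 33, A 52. Eliminate C.
Round 3: D 56, A 85. A has a majority.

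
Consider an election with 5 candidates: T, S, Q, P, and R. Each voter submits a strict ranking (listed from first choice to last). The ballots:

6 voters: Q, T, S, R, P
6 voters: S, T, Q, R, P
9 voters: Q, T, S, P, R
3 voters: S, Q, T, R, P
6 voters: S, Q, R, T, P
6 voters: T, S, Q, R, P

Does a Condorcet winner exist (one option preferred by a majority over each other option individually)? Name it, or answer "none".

none

Checking pairwise contests:
Q beats T 24–12.
T beats S 21–15.
S beats Q 21–15.
T beats P 36–0.
T beats R 30–6.
Every option loses at least one head-to-head, so there is no Condorcet winner.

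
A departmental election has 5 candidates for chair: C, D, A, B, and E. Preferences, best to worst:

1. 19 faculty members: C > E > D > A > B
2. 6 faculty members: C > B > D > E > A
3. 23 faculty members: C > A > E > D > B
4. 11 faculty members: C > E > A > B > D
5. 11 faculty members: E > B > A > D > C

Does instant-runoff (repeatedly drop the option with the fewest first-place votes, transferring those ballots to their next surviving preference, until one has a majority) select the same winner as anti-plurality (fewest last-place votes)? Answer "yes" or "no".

Instant-runoff — R1 C 59, D 0, A 0, B 0, E 11 (C winner). Winner: C.
Anti-plurality — last-place votes: C 11, D 11, A 6, B 42, E 0. Winner: E.
The two methods disagree.

no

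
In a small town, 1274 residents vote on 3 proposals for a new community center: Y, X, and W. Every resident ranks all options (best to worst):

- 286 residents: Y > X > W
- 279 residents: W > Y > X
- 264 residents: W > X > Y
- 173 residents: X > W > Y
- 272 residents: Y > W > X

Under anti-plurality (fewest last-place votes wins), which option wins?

Last-place votes: Y 437, X 551, W 286.
W is ranked last by the fewest voters, so W wins.

W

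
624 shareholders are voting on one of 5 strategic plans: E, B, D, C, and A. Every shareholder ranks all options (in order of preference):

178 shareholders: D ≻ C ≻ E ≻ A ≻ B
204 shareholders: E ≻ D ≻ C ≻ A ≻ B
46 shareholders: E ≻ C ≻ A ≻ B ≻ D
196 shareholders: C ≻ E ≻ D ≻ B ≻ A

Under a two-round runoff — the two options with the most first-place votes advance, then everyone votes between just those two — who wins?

C

Round 1 first-place votes: E 250, B 0, D 178, C 196, A 0.
E and C advance.
Runoff: E is preferred to C by 250 voters; C by 374.
C wins the runoff.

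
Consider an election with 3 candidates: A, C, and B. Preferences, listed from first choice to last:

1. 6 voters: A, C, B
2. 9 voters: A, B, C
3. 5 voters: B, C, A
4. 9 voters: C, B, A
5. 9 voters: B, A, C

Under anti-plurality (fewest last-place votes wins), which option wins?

Last-place votes: A 14, C 18, B 6.
B is ranked last by the fewest voters, so B wins.

B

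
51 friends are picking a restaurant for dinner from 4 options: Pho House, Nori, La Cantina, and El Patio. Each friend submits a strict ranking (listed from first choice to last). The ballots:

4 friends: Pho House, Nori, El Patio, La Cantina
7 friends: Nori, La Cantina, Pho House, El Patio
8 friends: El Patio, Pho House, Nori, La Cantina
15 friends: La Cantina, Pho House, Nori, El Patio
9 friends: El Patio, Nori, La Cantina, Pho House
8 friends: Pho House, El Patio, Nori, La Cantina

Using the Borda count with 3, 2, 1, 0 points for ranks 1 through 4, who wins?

Pho House: 4·3 + 7·1 + 8·2 + 15·2 + 9·0 + 8·3 = 89
Nori: 4·2 + 7·3 + 8·1 + 15·1 + 9·2 + 8·1 = 78
La Cantina: 4·0 + 7·2 + 8·0 + 15·3 + 9·1 + 8·0 = 68
El Patio: 4·1 + 7·0 + 8·3 + 15·0 + 9·3 + 8·2 = 71
Pho House has the highest Borda score (89).

Pho House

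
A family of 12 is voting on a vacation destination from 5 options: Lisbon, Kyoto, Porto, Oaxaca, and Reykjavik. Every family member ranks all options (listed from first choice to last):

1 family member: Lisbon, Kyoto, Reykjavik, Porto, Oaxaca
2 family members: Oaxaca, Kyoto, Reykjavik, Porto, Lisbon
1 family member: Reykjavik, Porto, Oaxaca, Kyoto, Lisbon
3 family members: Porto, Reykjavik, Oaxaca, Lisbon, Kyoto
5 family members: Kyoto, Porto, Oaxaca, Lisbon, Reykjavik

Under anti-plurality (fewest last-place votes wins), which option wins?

Last-place votes: Lisbon 3, Kyoto 3, Porto 0, Oaxaca 1, Reykjavik 5.
Porto is ranked last by the fewest voters, so Porto wins.

Porto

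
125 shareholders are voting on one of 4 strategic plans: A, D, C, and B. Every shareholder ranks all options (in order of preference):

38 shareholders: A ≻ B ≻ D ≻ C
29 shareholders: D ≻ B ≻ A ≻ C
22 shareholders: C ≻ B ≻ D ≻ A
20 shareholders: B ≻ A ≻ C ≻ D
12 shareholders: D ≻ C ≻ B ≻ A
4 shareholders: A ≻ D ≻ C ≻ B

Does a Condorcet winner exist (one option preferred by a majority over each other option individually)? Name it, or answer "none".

B vs A: 83–42 for B.
B vs D: 80–45 for B.
B vs C: 87–38 for B.
B beats every other option head-to-head.

B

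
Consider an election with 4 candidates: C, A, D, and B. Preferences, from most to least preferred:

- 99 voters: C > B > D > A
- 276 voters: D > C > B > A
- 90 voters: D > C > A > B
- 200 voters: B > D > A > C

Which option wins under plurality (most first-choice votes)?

D

First-place votes: C 99, A 0, D 366, B 200.
D has the most first-place votes.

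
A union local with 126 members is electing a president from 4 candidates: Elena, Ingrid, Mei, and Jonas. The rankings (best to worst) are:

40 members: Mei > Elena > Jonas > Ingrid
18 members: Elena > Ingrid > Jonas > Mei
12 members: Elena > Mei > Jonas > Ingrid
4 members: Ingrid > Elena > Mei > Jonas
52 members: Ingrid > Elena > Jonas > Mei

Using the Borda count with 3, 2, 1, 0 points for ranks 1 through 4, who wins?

Elena: 40·2 + 18·3 + 12·3 + 4·2 + 52·2 = 282
Ingrid: 40·0 + 18·2 + 12·0 + 4·3 + 52·3 = 204
Mei: 40·3 + 18·0 + 12·2 + 4·1 + 52·0 = 148
Jonas: 40·1 + 18·1 + 12·1 + 4·0 + 52·1 = 122
Elena has the highest Borda score (282).

Elena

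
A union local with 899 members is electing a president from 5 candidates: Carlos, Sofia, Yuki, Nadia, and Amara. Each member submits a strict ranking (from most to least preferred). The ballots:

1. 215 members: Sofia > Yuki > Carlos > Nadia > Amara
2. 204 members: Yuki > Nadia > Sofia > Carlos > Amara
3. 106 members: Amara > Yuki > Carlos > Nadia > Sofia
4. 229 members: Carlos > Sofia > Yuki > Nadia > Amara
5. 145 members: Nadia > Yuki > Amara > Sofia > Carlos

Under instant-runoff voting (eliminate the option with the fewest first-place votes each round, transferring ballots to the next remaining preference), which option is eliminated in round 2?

Round 1: Carlos 229, Sofia 215, Yuki 204, Nadia 145, Amara 106. Eliminate Amara.
Round 2: Carlos 229, Sofia 215, Yuki 310, Nadia 145. Eliminate Nadia.

Nadia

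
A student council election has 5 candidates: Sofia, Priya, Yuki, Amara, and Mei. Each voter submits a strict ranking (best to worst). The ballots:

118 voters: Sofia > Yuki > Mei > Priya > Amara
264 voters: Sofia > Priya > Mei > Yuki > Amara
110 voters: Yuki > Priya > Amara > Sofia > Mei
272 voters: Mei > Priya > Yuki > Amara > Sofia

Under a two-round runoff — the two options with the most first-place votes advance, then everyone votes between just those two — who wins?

Round 1 first-place votes: Sofia 382, Priya 0, Yuki 110, Amara 0, Mei 272.
Sofia and Mei advance.
Runoff: Sofia is preferred to Mei by 492 voters; Mei by 272.
Sofia wins the runoff.

Sofia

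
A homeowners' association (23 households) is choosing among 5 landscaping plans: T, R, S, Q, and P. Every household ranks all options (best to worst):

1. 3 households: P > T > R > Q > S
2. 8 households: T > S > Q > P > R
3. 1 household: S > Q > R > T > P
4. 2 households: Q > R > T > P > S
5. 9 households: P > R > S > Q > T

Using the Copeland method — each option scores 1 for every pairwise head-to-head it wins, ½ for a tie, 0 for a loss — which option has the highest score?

T: beats S; loses to R, Q, and P → score 1.
R: beats T, S, and Q; loses to P → score 3.
S: beats Q; loses to T, R, and P → score 1.
Q: beats T; loses to R, S, and P → score 1.
P: beats T, R, S, and Q → score 4.
P has the best pairwise record.

P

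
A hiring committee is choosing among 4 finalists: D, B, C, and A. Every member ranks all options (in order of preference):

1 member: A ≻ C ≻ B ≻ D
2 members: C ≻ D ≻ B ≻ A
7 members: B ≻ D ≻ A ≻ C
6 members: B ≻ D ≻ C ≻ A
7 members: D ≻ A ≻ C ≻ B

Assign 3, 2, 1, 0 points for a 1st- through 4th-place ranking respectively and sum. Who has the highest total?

D: 1·0 + 2·2 + 7·2 + 6·2 + 7·3 = 51
B: 1·1 + 2·1 + 7·3 + 6·3 + 7·0 = 42
C: 1·2 + 2·3 + 7·0 + 6·1 + 7·1 = 21
A: 1·3 + 2·0 + 7·1 + 6·0 + 7·2 = 24
D has the highest Borda score (51).

D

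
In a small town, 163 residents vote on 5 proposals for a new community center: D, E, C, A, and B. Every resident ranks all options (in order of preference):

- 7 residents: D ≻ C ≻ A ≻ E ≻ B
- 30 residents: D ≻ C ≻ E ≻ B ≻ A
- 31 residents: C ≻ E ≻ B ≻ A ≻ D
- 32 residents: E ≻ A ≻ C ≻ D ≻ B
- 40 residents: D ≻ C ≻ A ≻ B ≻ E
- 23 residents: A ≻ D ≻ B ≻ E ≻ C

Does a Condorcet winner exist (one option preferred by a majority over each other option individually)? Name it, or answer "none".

Checking pairwise contests:
A beats D 86–77.
D beats E 100–63.
D beats C 100–63.
E beats A 93–70.
D beats B 132–31.
Every option loses at least one head-to-head, so there is no Condorcet winner.

none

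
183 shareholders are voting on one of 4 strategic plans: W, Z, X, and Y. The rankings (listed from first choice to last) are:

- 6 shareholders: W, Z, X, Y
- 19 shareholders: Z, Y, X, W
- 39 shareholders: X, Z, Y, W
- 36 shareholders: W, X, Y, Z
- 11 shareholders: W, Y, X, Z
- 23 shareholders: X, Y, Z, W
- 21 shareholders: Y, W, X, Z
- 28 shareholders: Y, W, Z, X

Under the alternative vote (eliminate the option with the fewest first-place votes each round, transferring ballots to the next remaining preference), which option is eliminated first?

Round 1: W 53, Z 19, X 62, Y 49. Eliminate Z.

Z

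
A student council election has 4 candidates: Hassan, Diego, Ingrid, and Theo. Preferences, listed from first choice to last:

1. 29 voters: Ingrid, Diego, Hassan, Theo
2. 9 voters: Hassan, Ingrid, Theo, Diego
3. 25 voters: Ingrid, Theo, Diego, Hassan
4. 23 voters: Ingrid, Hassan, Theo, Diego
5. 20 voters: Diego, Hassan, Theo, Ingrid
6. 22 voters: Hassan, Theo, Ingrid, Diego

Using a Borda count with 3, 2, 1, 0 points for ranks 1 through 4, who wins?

Hassan: 29·1 + 9·3 + 25·0 + 23·2 + 20·2 + 22·3 = 208
Diego: 29·2 + 9·0 + 25·1 + 23·0 + 20·3 + 22·0 = 143
Ingrid: 29·3 + 9·2 + 25·3 + 23·3 + 20·0 + 22·1 = 271
Theo: 29·0 + 9·1 + 25·2 + 23·1 + 20·1 + 22·2 = 146
Ingrid has the highest Borda score (271).

Ingrid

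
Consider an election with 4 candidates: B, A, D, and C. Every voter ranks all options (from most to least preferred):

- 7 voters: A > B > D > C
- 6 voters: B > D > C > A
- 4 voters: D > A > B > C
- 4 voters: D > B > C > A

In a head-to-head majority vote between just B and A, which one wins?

A

Voters preferring B to A: 10; preferring A to B: 11.
A wins the head-to-head.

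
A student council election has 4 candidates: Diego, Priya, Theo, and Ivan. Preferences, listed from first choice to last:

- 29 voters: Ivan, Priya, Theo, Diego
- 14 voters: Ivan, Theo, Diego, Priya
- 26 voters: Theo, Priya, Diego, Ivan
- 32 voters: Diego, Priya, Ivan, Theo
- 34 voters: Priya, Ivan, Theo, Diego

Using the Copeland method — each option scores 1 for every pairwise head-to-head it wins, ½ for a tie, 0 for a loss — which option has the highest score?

Priya

Diego: loses to Priya, Theo, and Ivan → score 0.
Priya: beats Diego, Theo, and Ivan → score 3.
Theo: beats Diego; loses to Priya and Ivan → score 1.
Ivan: beats Diego and Theo; loses to Priya → score 2.
Priya has the best pairwise record.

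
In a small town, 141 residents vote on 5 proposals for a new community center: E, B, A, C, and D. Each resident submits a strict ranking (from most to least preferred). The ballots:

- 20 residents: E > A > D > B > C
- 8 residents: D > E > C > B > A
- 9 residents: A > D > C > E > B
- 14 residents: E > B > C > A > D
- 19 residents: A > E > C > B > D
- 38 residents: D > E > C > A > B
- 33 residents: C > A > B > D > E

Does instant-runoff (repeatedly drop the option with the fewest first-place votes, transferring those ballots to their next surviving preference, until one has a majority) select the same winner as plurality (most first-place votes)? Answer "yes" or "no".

Instant-runoff — R1 E 34, B 0, A 28, C 33, D 46 (B out); R2 E 34, A 28, C 33, D 46 (A out); R3 E 53, C 33, D 55 (C out); R4 E 53, D 88 (D winner). Winner: D.
Plurality — first-place votes: E 34, B 0, A 28, C 33, D 46. Winner: D.
The two methods agree.

yes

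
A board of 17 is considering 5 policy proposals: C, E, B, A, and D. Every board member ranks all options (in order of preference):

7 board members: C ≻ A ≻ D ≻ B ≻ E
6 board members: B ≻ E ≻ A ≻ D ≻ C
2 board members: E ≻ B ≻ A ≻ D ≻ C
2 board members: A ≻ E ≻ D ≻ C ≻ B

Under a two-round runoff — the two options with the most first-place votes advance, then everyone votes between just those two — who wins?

C

Round 1 first-place votes: C 7, E 2, B 6, A 2, D 0.
C and B advance.
Runoff: C is preferred to B by 9 voters; B by 8.
C wins the runoff.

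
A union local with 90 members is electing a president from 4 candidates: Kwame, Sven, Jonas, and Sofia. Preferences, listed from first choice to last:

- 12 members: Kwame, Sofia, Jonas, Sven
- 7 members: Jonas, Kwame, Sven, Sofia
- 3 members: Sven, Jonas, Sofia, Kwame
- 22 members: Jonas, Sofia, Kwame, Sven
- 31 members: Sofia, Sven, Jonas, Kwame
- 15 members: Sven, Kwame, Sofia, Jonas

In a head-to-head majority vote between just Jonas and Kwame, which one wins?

Voters preferring Jonas to Kwame: 63; preferring Kwame to Jonas: 27.
Jonas wins the head-to-head.

Jonas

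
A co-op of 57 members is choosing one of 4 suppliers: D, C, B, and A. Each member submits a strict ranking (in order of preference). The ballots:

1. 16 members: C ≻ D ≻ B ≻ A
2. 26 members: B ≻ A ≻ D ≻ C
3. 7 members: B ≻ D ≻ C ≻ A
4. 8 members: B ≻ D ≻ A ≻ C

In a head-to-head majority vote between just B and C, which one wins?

Voters preferring B to C: 41; preferring C to B: 16.
B wins the head-to-head.

B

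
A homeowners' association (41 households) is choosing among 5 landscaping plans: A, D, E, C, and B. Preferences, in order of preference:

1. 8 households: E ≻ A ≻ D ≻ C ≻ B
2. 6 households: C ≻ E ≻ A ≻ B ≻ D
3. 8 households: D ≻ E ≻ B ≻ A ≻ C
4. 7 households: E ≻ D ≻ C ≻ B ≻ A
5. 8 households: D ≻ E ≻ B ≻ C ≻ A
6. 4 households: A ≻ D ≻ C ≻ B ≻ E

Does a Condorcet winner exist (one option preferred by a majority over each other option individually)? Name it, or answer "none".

E vs A: 37–4 for E.
E vs D: 21–20 for E.
E vs C: 31–10 for E.
E vs B: 37–4 for E.
E beats every other option head-to-head.

E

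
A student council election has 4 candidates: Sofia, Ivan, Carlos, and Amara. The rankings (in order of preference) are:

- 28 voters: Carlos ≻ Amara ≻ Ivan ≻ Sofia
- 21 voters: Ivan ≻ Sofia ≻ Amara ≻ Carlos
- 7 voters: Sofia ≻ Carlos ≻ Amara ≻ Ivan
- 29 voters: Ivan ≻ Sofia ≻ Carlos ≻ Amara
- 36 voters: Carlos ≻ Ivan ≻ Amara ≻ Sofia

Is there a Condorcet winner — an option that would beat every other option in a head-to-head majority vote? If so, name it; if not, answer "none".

Carlos vs Sofia: 64–57 for Carlos.
Carlos vs Ivan: 71–50 for Carlos.
Carlos vs Amara: 100–21 for Carlos.
Carlos beats every other option head-to-head.

Carlos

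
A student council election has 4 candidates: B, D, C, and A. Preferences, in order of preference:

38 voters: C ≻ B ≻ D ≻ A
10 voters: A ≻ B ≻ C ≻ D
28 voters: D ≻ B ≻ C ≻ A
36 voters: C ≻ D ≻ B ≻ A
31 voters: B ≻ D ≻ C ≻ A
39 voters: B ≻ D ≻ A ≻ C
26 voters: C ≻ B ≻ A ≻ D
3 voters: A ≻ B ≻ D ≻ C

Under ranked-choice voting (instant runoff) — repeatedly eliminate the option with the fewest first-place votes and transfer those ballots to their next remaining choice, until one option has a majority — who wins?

Round 1: B 70, D 28, C 100, A 13. Eliminate A.
Round 2: B 83, D 28, C 100. Eliminate D.
Round 3: B 111, C 100. B has a majority.

B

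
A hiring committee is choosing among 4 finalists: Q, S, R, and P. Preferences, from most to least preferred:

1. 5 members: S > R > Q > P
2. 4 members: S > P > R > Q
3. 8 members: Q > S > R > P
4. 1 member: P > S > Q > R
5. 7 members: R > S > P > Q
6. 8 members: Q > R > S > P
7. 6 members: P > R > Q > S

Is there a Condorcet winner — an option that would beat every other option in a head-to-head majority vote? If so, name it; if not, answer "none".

R vs Q: 22–17 for R.
R vs S: 21–18 for R.
R vs P: 28–11 for R.
R beats every other option head-to-head.

R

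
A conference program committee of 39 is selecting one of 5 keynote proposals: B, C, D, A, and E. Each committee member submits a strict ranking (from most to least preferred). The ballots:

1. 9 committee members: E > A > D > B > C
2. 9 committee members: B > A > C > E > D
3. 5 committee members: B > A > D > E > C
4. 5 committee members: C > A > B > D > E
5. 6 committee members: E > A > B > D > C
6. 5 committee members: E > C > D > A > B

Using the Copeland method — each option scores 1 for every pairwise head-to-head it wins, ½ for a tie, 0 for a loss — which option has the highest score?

E

B: beats C and D; loses to A and E → score 2.
C: loses to B, D, A, and E → score 0.
D: beats C; loses to B, A, and E → score 1.
A: beats B, C, and D; loses to E → score 3.
E: beats B, C, D, and A → score 4.
E has the best pairwise record.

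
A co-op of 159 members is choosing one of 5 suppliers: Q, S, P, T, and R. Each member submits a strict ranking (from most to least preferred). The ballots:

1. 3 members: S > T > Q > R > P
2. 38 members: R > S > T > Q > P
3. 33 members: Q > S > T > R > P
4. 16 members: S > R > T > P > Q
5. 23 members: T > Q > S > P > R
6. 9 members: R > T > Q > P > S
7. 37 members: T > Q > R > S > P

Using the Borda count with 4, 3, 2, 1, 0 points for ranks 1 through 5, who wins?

Q: 3·2 + 38·1 + 33·4 + 16·0 + 23·3 + 9·2 + 37·3 = 374
S: 3·4 + 38·3 + 33·3 + 16·4 + 23·2 + 9·0 + 37·1 = 372
P: 3·0 + 38·0 + 33·0 + 16·1 + 23·1 + 9·1 + 37·0 = 48
T: 3·3 + 38·2 + 33·2 + 16·2 + 23·4 + 9·3 + 37·4 = 450
R: 3·1 + 38·4 + 33·1 + 16·3 + 23·0 + 9·4 + 37·2 = 346
T has the highest Borda score (450).

T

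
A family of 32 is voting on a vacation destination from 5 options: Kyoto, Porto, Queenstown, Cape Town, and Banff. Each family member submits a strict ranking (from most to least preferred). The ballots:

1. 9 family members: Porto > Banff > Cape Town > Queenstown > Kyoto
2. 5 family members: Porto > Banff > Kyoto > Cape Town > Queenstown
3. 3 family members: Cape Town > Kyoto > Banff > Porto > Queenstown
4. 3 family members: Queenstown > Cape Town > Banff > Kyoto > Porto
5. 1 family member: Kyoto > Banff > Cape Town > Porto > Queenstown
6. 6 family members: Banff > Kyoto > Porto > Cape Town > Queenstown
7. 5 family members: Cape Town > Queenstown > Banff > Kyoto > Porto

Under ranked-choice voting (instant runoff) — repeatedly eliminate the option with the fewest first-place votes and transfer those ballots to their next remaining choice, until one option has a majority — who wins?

Round 1: Kyoto 1, Porto 14, Queenstown 3, Cape Town 8, Banff 6. Eliminate Kyoto.
Round 2: Porto 14, Queenstown 3, Cape Town 8, Banff 7. Eliminate Queenstown.
Round 3: Porto 14, Cape Town 11, Banff 7. Eliminate Banff.
Round 4: Porto 20, Cape Town 12. Porto has a majority.

Porto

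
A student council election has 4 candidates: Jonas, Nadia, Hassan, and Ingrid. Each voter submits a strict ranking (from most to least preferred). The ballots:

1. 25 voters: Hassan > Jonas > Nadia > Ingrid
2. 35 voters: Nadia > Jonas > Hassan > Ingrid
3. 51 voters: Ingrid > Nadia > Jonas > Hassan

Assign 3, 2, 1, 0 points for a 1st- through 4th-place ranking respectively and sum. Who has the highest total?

Jonas: 25·2 + 35·2 + 51·1 = 171
Nadia: 25·1 + 35·3 + 51·2 = 232
Hassan: 25·3 + 35·1 + 51·0 = 110
Ingrid: 25·0 + 35·0 + 51·3 = 153
Nadia has the highest Borda score (232).

Nadia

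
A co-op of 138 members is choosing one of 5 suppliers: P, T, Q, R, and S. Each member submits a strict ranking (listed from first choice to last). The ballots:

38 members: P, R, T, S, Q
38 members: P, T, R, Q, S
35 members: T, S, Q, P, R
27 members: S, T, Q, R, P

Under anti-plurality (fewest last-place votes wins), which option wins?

T

Last-place votes: P 27, T 0, Q 38, R 35, S 38.
T is ranked last by the fewest voters, so T wins.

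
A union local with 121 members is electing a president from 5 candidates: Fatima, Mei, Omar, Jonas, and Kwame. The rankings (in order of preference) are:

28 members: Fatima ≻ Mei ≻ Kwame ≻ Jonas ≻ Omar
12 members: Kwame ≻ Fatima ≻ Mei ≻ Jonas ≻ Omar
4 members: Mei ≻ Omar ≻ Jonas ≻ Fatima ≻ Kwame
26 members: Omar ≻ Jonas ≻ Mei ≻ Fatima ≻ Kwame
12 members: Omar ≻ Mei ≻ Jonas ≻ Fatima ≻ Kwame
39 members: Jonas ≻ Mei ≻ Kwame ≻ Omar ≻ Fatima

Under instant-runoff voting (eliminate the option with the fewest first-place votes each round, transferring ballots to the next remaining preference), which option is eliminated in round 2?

Round 1: Fatima 28, Mei 4, Omar 38, Jonas 39, Kwame 12. Eliminate Mei.
Round 2: Fatima 28, Omar 42, Jonas 39, Kwame 12. Eliminate Kwame.

Kwame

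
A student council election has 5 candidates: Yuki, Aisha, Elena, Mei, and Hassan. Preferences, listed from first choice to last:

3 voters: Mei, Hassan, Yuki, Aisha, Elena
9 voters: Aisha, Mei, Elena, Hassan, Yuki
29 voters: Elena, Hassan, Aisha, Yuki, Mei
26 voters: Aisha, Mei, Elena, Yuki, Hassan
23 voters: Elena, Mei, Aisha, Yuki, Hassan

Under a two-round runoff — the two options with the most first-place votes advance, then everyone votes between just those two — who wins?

Elena

Round 1 first-place votes: Yuki 0, Aisha 35, Elena 52, Mei 3, Hassan 0.
Elena and Aisha advance.
Runoff: Elena is preferred to Aisha by 52 voters; Aisha by 38.
Elena wins the runoff.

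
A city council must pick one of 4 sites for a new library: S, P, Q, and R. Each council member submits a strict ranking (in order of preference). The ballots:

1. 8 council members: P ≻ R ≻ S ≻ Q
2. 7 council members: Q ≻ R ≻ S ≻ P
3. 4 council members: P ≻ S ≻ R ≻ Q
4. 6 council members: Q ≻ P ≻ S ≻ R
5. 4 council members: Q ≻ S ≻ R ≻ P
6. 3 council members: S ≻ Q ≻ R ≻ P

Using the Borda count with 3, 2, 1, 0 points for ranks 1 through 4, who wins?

Q

S: 8·1 + 7·1 + 4·2 + 6·1 + 4·2 + 3·3 = 46
P: 8·3 + 7·0 + 4·3 + 6·2 + 4·0 + 3·0 = 48
Q: 8·0 + 7·3 + 4·0 + 6·3 + 4·3 + 3·2 = 57
R: 8·2 + 7·2 + 4·1 + 6·0 + 4·1 + 3·1 = 41
Q has the highest Borda score (57).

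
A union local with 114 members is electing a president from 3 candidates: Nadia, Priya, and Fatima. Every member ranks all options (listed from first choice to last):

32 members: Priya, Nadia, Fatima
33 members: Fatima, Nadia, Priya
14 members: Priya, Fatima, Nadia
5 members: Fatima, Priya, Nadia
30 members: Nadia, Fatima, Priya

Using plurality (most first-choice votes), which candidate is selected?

First-place votes: Nadia 30, Priya 46, Fatima 38.
Priya has the most first-place votes.

Priya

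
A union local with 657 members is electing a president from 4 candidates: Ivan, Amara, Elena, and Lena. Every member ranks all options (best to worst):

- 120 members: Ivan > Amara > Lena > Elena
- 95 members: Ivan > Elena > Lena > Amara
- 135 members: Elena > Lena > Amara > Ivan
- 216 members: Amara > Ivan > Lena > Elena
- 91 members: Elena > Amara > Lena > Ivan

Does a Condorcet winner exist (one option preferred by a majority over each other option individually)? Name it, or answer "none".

Amara vs Ivan: 442–215 for Amara.
Amara vs Elena: 336–321 for Amara.
Amara vs Lena: 427–230 for Amara.
Amara beats every other option head-to-head.

Amara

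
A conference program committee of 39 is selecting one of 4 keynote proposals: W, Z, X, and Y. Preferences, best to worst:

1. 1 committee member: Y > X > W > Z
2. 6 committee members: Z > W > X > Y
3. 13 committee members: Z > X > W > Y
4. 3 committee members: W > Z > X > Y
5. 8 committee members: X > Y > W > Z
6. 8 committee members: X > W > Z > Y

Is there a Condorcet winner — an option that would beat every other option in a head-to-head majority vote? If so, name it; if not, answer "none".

Checking pairwise contests:
X beats W 30–9.
W beats Z 20–19.
Z beats X 22–17.
W beats Y 30–9.
Every option loses at least one head-to-head, so there is no Condorcet winner.

none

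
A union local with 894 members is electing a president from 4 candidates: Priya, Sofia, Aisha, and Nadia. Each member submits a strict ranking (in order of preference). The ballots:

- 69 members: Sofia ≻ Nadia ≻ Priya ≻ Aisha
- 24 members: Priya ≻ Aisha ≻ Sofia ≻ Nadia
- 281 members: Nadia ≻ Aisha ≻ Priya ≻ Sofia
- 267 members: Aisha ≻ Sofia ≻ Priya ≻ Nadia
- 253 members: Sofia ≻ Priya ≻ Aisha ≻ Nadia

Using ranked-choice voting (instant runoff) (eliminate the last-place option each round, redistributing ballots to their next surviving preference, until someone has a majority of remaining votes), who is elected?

Round 1: Priya 24, Sofia 322, Aisha 267, Nadia 281. Eliminate Priya.
Round 2: Sofia 322, Aisha 291, Nadia 281. Eliminate Nadia.
Round 3: Sofia 322, Aisha 572. Aisha has a majority.

Aisha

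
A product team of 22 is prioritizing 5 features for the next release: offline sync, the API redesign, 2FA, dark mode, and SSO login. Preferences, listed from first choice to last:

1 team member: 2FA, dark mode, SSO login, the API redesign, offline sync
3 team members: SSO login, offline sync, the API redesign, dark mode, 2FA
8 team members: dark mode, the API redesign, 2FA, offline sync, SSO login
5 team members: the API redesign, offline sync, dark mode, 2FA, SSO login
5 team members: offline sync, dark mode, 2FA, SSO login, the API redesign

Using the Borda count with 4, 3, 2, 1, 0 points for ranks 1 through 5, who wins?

dark mode

offline sync: 1·0 + 3·3 + 8·1 + 5·3 + 5·4 = 52
the API redesign: 1·1 + 3·2 + 8·3 + 5·4 + 5·0 = 51
2FA: 1·4 + 3·0 + 8·2 + 5·1 + 5·2 = 35
dark mode: 1·3 + 3·1 + 8·4 + 5·2 + 5·3 = 63
SSO login: 1·2 + 3·4 + 8·0 + 5·0 + 5·1 = 19
dark mode has the highest Borda score (63).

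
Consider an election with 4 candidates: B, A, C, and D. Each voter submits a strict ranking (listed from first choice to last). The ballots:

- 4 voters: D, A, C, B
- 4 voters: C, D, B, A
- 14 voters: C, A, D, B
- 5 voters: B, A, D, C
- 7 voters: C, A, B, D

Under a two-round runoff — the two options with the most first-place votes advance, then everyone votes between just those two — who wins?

Round 1 first-place votes: B 5, A 0, C 25, D 4.
C and B advance.
Runoff: C is preferred to B by 29 voters; B by 5.
C wins the runoff.

C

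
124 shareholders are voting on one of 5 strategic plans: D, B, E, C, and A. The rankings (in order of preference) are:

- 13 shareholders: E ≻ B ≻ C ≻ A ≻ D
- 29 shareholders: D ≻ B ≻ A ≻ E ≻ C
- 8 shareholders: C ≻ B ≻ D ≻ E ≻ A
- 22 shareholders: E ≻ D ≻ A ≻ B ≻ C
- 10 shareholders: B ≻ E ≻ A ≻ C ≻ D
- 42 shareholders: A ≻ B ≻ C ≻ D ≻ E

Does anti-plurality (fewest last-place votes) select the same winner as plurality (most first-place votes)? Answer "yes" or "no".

Anti-plurality — last-place votes: D 23, B 0, E 42, C 51, A 8. Winner: B.
Plurality — first-place votes: D 29, B 10, E 35, C 8, A 42. Winner: A.
The two methods disagree.

no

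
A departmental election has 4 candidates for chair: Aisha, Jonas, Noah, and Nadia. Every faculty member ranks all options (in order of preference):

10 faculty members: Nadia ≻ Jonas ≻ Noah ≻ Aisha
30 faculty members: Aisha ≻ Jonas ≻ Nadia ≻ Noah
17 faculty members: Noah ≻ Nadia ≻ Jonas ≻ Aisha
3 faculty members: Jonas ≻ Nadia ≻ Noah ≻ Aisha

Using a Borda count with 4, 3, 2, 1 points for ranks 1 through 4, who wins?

Jonas

Aisha: 10·1 + 30·4 + 17·1 + 3·1 = 150
Jonas: 10·3 + 30·3 + 17·2 + 3·4 = 166
Noah: 10·2 + 30·1 + 17·4 + 3·2 = 124
Nadia: 10·4 + 30·2 + 17·3 + 3·3 = 160
Jonas has the highest Borda score (166).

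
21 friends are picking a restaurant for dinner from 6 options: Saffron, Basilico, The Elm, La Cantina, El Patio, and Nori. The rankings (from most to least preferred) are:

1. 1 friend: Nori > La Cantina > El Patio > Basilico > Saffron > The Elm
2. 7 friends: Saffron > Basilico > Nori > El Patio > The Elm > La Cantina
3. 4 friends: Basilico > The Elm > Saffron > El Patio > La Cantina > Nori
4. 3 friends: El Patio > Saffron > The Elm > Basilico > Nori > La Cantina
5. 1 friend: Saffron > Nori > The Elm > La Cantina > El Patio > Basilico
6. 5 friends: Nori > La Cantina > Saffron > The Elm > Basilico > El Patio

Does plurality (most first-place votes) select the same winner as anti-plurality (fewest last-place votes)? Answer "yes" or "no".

yes

Plurality — first-place votes: Saffron 8, Basilico 4, The Elm 0, La Cantina 0, El Patio 3, Nori 6. Winner: Saffron.
Anti-plurality — last-place votes: Saffron 0, Basilico 1, The Elm 1, La Cantina 10, El Patio 5, Nori 4. Winner: Saffron.
The two methods agree.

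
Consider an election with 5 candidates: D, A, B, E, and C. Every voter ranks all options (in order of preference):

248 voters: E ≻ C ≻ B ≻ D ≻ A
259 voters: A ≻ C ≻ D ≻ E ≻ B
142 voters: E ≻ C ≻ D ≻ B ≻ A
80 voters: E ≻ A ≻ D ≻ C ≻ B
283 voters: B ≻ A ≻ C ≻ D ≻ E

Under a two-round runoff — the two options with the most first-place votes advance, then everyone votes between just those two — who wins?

Round 1 first-place votes: D 0, A 259, B 283, E 470, C 0.
E and B advance.
Runoff: E is preferred to B by 729 voters; B by 283.
E wins the runoff.

E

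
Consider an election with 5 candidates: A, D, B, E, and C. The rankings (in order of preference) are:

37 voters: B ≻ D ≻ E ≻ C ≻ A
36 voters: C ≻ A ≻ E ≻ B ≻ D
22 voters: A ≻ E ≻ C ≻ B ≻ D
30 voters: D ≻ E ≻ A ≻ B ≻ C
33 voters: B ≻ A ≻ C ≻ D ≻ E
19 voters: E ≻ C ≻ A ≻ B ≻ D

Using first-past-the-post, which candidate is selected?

B

First-place votes: A 22, D 30, B 70, E 19, C 36.
B has the most first-place votes.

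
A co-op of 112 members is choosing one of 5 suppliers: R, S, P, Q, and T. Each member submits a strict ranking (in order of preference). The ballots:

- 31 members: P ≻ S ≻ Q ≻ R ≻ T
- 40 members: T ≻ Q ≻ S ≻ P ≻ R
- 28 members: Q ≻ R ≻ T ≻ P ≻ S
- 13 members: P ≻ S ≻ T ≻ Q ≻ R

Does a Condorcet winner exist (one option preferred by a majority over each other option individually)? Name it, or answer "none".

Q

Q vs R: 112–0 for Q.
Q vs S: 68–44 for Q.
Q vs P: 68–44 for Q.
Q vs T: 59–53 for Q.
Q beats every other option head-to-head.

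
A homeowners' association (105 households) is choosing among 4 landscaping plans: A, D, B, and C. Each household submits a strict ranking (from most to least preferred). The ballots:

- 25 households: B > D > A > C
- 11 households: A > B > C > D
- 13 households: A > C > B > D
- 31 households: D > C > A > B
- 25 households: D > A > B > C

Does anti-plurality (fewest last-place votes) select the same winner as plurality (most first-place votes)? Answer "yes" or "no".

Anti-plurality — last-place votes: A 0, D 24, B 31, C 50. Winner: A.
Plurality — first-place votes: A 24, D 56, B 25, C 0. Winner: D.
The two methods disagree.

no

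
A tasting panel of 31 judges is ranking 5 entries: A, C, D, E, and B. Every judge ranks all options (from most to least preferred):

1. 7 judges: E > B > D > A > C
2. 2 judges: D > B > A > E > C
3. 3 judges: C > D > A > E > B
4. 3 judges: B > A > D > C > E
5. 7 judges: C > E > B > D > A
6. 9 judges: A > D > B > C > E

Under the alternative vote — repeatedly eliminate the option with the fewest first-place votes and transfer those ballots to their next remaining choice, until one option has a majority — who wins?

A

Round 1: A 9, C 10, D 2, E 7, B 3. Eliminate D.
Round 2: A 9, C 10, E 7, B 5. Eliminate B.
Round 3: A 14, C 10, E 7. Eliminate E.
Round 4: A 21, C 10. A has a majority.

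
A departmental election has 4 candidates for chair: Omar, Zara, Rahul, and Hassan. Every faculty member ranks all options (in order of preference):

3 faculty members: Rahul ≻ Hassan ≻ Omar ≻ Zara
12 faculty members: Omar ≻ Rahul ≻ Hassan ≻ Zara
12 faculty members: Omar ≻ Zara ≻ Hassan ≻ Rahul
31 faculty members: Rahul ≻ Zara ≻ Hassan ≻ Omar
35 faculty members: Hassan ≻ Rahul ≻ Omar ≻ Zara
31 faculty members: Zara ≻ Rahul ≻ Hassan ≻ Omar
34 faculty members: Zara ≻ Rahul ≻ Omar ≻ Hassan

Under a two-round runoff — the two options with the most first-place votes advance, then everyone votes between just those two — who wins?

Round 1 first-place votes: Omar 24, Zara 65, Rahul 34, Hassan 35.
Zara and Hassan advance.
Runoff: Zara is preferred to Hassan by 108 voters; Hassan by 50.
Zara wins the runoff.

Zara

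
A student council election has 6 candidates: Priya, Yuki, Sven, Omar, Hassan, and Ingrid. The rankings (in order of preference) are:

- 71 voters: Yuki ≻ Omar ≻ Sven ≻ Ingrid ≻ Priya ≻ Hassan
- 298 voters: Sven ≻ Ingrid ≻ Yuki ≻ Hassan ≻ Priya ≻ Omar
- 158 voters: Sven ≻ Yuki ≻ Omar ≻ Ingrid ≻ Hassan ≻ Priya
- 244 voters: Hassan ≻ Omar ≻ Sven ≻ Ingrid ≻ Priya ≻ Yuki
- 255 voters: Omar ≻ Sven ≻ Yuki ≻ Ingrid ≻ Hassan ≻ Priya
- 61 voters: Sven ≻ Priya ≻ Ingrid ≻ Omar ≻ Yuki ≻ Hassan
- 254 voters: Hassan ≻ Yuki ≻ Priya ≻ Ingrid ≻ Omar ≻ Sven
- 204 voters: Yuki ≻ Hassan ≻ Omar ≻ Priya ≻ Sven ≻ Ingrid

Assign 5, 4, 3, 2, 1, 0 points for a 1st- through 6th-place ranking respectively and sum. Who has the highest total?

Sven

Priya: 71·1 + 298·1 + 158·0 + 244·1 + 255·0 + 61·4 + 254·3 + 204·2 = 2027
Yuki: 71·5 + 298·3 + 158·4 + 244·0 + 255·3 + 61·1 + 254·4 + 204·5 = 4743
Sven: 71·3 + 298·5 + 158·5 + 244·3 + 255·4 + 61·5 + 254·0 + 204·1 = 4754
Omar: 71·4 + 298·0 + 158·3 + 244·4 + 255·5 + 61·2 + 254·1 + 204·3 = 3997
Hassan: 71·0 + 298·2 + 158·1 + 244·5 + 255·1 + 61·0 + 254·5 + 204·4 = 4315
Ingrid: 71·2 + 298·4 + 158·2 + 244·2 + 255·2 + 61·3 + 254·2 + 204·0 = 3339
Sven has the highest Borda score (4754).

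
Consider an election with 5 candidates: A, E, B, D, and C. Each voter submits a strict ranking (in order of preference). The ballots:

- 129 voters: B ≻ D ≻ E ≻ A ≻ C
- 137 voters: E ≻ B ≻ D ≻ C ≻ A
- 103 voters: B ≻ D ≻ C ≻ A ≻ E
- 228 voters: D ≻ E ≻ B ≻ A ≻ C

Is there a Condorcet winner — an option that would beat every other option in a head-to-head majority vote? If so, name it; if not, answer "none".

none

Checking pairwise contests:
E beats A 494–103.
D beats E 460–137.
E beats B 365–232.
B beats D 369–228.
A beats C 357–240.
Every option loses at least one head-to-head, so there is no Condorcet winner.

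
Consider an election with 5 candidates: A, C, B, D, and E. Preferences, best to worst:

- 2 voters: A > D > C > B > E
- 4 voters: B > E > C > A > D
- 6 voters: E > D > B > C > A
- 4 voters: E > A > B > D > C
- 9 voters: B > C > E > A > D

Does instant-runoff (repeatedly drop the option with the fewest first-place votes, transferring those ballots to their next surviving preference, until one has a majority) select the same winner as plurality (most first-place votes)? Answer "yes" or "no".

yes

Instant-runoff — R1 A 2, C 0, B 13, D 0, E 10 (B winner). Winner: B.
Plurality — first-place votes: A 2, C 0, B 13, D 0, E 10. Winner: B.
The two methods agree.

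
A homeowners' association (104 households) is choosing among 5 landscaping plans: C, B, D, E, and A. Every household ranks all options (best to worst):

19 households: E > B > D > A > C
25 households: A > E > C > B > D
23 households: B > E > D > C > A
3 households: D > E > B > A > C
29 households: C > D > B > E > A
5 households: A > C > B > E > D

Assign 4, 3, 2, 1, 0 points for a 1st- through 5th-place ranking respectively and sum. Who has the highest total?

E

C: 19·0 + 25·2 + 23·1 + 3·0 + 29·4 + 5·3 = 204
B: 19·3 + 25·1 + 23·4 + 3·2 + 29·2 + 5·2 = 248
D: 19·2 + 25·0 + 23·2 + 3·4 + 29·3 + 5·0 = 183
E: 19·4 + 25·3 + 23·3 + 3·3 + 29·1 + 5·1 = 263
A: 19·1 + 25·4 + 23·0 + 3·1 + 29·0 + 5·4 = 142
E has the highest Borda score (263).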